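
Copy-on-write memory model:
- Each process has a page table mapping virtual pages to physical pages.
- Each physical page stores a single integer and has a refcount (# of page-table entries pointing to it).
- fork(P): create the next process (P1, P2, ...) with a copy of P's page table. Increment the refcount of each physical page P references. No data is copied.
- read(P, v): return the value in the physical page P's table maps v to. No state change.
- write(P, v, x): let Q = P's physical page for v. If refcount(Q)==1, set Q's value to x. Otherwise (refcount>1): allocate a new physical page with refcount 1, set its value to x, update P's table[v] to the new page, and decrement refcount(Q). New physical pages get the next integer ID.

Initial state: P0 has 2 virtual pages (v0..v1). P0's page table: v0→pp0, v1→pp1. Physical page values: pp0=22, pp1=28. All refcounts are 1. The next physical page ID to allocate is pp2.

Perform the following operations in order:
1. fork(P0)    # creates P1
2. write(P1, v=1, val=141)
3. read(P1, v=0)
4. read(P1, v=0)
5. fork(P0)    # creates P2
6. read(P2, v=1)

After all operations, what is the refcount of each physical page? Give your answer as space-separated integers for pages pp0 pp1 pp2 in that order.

Answer: 3 2 1

Derivation:
Op 1: fork(P0) -> P1. 2 ppages; refcounts: pp0:2 pp1:2
Op 2: write(P1, v1, 141). refcount(pp1)=2>1 -> COPY to pp2. 3 ppages; refcounts: pp0:2 pp1:1 pp2:1
Op 3: read(P1, v0) -> 22. No state change.
Op 4: read(P1, v0) -> 22. No state change.
Op 5: fork(P0) -> P2. 3 ppages; refcounts: pp0:3 pp1:2 pp2:1
Op 6: read(P2, v1) -> 28. No state change.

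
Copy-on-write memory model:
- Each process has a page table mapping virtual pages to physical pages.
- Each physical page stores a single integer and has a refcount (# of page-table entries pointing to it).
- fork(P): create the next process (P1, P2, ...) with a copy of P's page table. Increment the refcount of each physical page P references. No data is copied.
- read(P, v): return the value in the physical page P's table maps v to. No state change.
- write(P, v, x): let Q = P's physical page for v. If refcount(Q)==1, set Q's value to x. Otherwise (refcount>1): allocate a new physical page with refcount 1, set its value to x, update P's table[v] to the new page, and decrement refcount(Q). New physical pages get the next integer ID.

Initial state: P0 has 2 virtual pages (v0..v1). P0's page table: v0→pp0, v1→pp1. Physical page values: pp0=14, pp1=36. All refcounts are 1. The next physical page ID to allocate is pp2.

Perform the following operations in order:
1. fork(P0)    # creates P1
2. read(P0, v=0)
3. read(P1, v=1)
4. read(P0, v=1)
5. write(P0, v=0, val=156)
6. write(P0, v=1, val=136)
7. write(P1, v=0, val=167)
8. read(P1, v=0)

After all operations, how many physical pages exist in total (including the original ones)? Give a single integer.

Answer: 4

Derivation:
Op 1: fork(P0) -> P1. 2 ppages; refcounts: pp0:2 pp1:2
Op 2: read(P0, v0) -> 14. No state change.
Op 3: read(P1, v1) -> 36. No state change.
Op 4: read(P0, v1) -> 36. No state change.
Op 5: write(P0, v0, 156). refcount(pp0)=2>1 -> COPY to pp2. 3 ppages; refcounts: pp0:1 pp1:2 pp2:1
Op 6: write(P0, v1, 136). refcount(pp1)=2>1 -> COPY to pp3. 4 ppages; refcounts: pp0:1 pp1:1 pp2:1 pp3:1
Op 7: write(P1, v0, 167). refcount(pp0)=1 -> write in place. 4 ppages; refcounts: pp0:1 pp1:1 pp2:1 pp3:1
Op 8: read(P1, v0) -> 167. No state change.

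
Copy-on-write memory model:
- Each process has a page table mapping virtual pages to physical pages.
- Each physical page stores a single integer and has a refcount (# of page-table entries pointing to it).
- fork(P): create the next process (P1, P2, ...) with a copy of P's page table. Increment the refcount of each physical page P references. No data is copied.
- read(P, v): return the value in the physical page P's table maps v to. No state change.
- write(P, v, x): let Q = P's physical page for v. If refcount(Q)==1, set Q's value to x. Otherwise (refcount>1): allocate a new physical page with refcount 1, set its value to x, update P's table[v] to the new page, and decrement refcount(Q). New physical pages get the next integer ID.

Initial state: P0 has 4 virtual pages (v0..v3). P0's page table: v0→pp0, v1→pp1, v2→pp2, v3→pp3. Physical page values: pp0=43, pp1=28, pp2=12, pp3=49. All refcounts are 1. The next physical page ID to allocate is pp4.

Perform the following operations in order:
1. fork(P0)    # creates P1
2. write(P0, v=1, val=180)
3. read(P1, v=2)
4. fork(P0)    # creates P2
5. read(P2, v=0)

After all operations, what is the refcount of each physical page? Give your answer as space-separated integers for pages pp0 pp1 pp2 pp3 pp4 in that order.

Answer: 3 1 3 3 2

Derivation:
Op 1: fork(P0) -> P1. 4 ppages; refcounts: pp0:2 pp1:2 pp2:2 pp3:2
Op 2: write(P0, v1, 180). refcount(pp1)=2>1 -> COPY to pp4. 5 ppages; refcounts: pp0:2 pp1:1 pp2:2 pp3:2 pp4:1
Op 3: read(P1, v2) -> 12. No state change.
Op 4: fork(P0) -> P2. 5 ppages; refcounts: pp0:3 pp1:1 pp2:3 pp3:3 pp4:2
Op 5: read(P2, v0) -> 43. No state change.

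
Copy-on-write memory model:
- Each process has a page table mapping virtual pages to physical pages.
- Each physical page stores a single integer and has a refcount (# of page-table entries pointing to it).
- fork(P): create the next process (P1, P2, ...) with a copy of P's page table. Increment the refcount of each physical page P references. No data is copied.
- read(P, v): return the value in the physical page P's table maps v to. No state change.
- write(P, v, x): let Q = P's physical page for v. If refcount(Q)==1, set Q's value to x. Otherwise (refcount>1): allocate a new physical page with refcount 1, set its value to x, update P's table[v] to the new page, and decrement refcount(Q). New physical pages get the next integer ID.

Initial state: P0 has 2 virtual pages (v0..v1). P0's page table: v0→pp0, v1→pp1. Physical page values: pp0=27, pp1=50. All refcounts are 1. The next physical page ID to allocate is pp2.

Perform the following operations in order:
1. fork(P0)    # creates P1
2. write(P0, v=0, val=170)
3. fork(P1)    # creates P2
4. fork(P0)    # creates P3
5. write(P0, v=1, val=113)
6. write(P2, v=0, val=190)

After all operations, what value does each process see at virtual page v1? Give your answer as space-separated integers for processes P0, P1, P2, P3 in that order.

Answer: 113 50 50 50

Derivation:
Op 1: fork(P0) -> P1. 2 ppages; refcounts: pp0:2 pp1:2
Op 2: write(P0, v0, 170). refcount(pp0)=2>1 -> COPY to pp2. 3 ppages; refcounts: pp0:1 pp1:2 pp2:1
Op 3: fork(P1) -> P2. 3 ppages; refcounts: pp0:2 pp1:3 pp2:1
Op 4: fork(P0) -> P3. 3 ppages; refcounts: pp0:2 pp1:4 pp2:2
Op 5: write(P0, v1, 113). refcount(pp1)=4>1 -> COPY to pp3. 4 ppages; refcounts: pp0:2 pp1:3 pp2:2 pp3:1
Op 6: write(P2, v0, 190). refcount(pp0)=2>1 -> COPY to pp4. 5 ppages; refcounts: pp0:1 pp1:3 pp2:2 pp3:1 pp4:1
P0: v1 -> pp3 = 113
P1: v1 -> pp1 = 50
P2: v1 -> pp1 = 50
P3: v1 -> pp1 = 50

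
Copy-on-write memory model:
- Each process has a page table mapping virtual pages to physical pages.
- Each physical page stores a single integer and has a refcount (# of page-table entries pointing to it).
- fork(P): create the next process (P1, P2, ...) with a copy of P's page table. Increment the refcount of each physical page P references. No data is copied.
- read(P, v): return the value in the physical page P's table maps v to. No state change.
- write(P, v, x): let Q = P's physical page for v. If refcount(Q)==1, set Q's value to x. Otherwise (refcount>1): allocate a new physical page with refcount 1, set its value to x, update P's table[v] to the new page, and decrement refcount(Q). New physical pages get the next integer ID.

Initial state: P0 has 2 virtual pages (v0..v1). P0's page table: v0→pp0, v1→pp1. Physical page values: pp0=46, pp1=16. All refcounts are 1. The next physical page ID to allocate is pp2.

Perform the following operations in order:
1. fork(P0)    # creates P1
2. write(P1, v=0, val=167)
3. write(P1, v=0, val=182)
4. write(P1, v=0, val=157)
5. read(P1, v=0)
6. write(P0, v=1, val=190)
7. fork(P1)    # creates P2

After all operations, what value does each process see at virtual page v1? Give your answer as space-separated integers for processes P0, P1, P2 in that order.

Answer: 190 16 16

Derivation:
Op 1: fork(P0) -> P1. 2 ppages; refcounts: pp0:2 pp1:2
Op 2: write(P1, v0, 167). refcount(pp0)=2>1 -> COPY to pp2. 3 ppages; refcounts: pp0:1 pp1:2 pp2:1
Op 3: write(P1, v0, 182). refcount(pp2)=1 -> write in place. 3 ppages; refcounts: pp0:1 pp1:2 pp2:1
Op 4: write(P1, v0, 157). refcount(pp2)=1 -> write in place. 3 ppages; refcounts: pp0:1 pp1:2 pp2:1
Op 5: read(P1, v0) -> 157. No state change.
Op 6: write(P0, v1, 190). refcount(pp1)=2>1 -> COPY to pp3. 4 ppages; refcounts: pp0:1 pp1:1 pp2:1 pp3:1
Op 7: fork(P1) -> P2. 4 ppages; refcounts: pp0:1 pp1:2 pp2:2 pp3:1
P0: v1 -> pp3 = 190
P1: v1 -> pp1 = 16
P2: v1 -> pp1 = 16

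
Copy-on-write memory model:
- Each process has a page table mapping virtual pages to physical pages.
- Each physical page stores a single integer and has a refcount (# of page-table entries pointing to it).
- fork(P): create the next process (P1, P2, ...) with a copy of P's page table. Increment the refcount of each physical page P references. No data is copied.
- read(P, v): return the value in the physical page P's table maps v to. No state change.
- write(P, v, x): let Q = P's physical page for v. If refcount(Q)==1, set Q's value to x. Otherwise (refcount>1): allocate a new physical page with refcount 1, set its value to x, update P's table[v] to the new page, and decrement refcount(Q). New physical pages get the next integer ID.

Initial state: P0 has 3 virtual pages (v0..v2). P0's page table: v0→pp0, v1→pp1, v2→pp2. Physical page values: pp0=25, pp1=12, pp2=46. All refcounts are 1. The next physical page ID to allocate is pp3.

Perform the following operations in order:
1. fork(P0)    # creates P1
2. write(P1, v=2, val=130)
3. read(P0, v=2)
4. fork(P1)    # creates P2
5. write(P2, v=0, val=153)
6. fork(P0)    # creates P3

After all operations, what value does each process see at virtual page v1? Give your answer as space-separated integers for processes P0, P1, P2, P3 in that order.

Answer: 12 12 12 12

Derivation:
Op 1: fork(P0) -> P1. 3 ppages; refcounts: pp0:2 pp1:2 pp2:2
Op 2: write(P1, v2, 130). refcount(pp2)=2>1 -> COPY to pp3. 4 ppages; refcounts: pp0:2 pp1:2 pp2:1 pp3:1
Op 3: read(P0, v2) -> 46. No state change.
Op 4: fork(P1) -> P2. 4 ppages; refcounts: pp0:3 pp1:3 pp2:1 pp3:2
Op 5: write(P2, v0, 153). refcount(pp0)=3>1 -> COPY to pp4. 5 ppages; refcounts: pp0:2 pp1:3 pp2:1 pp3:2 pp4:1
Op 6: fork(P0) -> P3. 5 ppages; refcounts: pp0:3 pp1:4 pp2:2 pp3:2 pp4:1
P0: v1 -> pp1 = 12
P1: v1 -> pp1 = 12
P2: v1 -> pp1 = 12
P3: v1 -> pp1 = 12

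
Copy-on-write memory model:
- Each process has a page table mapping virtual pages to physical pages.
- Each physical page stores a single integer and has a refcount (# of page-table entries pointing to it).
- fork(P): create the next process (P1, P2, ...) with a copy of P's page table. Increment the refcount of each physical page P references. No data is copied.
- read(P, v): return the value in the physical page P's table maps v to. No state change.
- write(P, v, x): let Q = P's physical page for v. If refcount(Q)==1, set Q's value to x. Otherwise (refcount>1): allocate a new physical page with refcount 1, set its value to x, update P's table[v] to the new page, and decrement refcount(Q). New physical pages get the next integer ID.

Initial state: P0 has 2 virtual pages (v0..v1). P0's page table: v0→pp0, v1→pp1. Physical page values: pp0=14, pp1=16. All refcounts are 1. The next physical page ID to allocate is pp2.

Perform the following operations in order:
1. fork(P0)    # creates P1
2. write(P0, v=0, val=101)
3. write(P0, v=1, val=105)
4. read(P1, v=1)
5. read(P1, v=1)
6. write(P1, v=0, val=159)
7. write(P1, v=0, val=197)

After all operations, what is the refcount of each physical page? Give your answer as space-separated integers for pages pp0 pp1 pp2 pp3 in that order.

Answer: 1 1 1 1

Derivation:
Op 1: fork(P0) -> P1. 2 ppages; refcounts: pp0:2 pp1:2
Op 2: write(P0, v0, 101). refcount(pp0)=2>1 -> COPY to pp2. 3 ppages; refcounts: pp0:1 pp1:2 pp2:1
Op 3: write(P0, v1, 105). refcount(pp1)=2>1 -> COPY to pp3. 4 ppages; refcounts: pp0:1 pp1:1 pp2:1 pp3:1
Op 4: read(P1, v1) -> 16. No state change.
Op 5: read(P1, v1) -> 16. No state change.
Op 6: write(P1, v0, 159). refcount(pp0)=1 -> write in place. 4 ppages; refcounts: pp0:1 pp1:1 pp2:1 pp3:1
Op 7: write(P1, v0, 197). refcount(pp0)=1 -> write in place. 4 ppages; refcounts: pp0:1 pp1:1 pp2:1 pp3:1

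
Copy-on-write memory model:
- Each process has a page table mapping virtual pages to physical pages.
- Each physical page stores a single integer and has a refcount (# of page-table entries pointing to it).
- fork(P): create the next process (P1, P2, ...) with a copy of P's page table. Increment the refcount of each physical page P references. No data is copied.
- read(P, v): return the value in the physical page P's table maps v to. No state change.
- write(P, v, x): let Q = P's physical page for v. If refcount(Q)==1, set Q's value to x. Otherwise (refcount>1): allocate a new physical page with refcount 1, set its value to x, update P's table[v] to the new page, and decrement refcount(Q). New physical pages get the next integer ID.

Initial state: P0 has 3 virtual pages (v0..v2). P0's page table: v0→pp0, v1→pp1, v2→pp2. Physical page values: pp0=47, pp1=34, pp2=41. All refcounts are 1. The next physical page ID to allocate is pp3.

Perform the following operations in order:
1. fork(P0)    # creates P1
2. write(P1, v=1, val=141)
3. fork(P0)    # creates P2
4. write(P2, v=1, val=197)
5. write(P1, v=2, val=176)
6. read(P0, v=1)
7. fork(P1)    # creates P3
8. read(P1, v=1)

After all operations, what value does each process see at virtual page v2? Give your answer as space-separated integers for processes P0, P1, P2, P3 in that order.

Op 1: fork(P0) -> P1. 3 ppages; refcounts: pp0:2 pp1:2 pp2:2
Op 2: write(P1, v1, 141). refcount(pp1)=2>1 -> COPY to pp3. 4 ppages; refcounts: pp0:2 pp1:1 pp2:2 pp3:1
Op 3: fork(P0) -> P2. 4 ppages; refcounts: pp0:3 pp1:2 pp2:3 pp3:1
Op 4: write(P2, v1, 197). refcount(pp1)=2>1 -> COPY to pp4. 5 ppages; refcounts: pp0:3 pp1:1 pp2:3 pp3:1 pp4:1
Op 5: write(P1, v2, 176). refcount(pp2)=3>1 -> COPY to pp5. 6 ppages; refcounts: pp0:3 pp1:1 pp2:2 pp3:1 pp4:1 pp5:1
Op 6: read(P0, v1) -> 34. No state change.
Op 7: fork(P1) -> P3. 6 ppages; refcounts: pp0:4 pp1:1 pp2:2 pp3:2 pp4:1 pp5:2
Op 8: read(P1, v1) -> 141. No state change.
P0: v2 -> pp2 = 41
P1: v2 -> pp5 = 176
P2: v2 -> pp2 = 41
P3: v2 -> pp5 = 176

Answer: 41 176 41 176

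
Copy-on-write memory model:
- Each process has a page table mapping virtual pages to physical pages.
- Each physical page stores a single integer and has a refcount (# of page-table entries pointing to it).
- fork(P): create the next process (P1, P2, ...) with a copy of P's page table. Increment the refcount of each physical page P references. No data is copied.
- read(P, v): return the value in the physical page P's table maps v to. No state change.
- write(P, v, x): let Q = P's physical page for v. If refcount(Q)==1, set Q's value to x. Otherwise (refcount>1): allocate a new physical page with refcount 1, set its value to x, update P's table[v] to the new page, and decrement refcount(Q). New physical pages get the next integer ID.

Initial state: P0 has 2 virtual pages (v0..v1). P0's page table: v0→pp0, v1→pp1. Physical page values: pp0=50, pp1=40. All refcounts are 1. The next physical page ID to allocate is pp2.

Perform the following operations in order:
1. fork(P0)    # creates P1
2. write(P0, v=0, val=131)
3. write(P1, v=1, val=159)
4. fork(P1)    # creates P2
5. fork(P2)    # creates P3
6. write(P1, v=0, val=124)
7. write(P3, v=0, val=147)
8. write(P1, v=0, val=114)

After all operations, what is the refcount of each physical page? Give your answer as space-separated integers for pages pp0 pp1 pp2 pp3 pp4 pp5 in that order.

Answer: 1 1 1 3 1 1

Derivation:
Op 1: fork(P0) -> P1. 2 ppages; refcounts: pp0:2 pp1:2
Op 2: write(P0, v0, 131). refcount(pp0)=2>1 -> COPY to pp2. 3 ppages; refcounts: pp0:1 pp1:2 pp2:1
Op 3: write(P1, v1, 159). refcount(pp1)=2>1 -> COPY to pp3. 4 ppages; refcounts: pp0:1 pp1:1 pp2:1 pp3:1
Op 4: fork(P1) -> P2. 4 ppages; refcounts: pp0:2 pp1:1 pp2:1 pp3:2
Op 5: fork(P2) -> P3. 4 ppages; refcounts: pp0:3 pp1:1 pp2:1 pp3:3
Op 6: write(P1, v0, 124). refcount(pp0)=3>1 -> COPY to pp4. 5 ppages; refcounts: pp0:2 pp1:1 pp2:1 pp3:3 pp4:1
Op 7: write(P3, v0, 147). refcount(pp0)=2>1 -> COPY to pp5. 6 ppages; refcounts: pp0:1 pp1:1 pp2:1 pp3:3 pp4:1 pp5:1
Op 8: write(P1, v0, 114). refcount(pp4)=1 -> write in place. 6 ppages; refcounts: pp0:1 pp1:1 pp2:1 pp3:3 pp4:1 pp5:1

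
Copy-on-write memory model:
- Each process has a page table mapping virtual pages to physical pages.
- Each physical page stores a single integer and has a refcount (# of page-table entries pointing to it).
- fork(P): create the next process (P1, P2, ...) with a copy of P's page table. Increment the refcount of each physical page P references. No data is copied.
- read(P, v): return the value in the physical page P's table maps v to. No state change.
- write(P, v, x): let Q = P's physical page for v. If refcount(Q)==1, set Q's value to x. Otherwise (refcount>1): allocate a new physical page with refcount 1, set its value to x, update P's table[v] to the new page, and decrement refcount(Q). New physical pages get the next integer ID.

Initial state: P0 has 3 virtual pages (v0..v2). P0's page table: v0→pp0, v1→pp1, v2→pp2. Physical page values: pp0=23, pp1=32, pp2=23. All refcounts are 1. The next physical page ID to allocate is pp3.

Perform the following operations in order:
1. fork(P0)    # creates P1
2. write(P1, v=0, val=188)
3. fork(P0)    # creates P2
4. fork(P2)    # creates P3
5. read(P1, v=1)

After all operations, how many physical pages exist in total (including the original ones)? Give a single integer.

Answer: 4

Derivation:
Op 1: fork(P0) -> P1. 3 ppages; refcounts: pp0:2 pp1:2 pp2:2
Op 2: write(P1, v0, 188). refcount(pp0)=2>1 -> COPY to pp3. 4 ppages; refcounts: pp0:1 pp1:2 pp2:2 pp3:1
Op 3: fork(P0) -> P2. 4 ppages; refcounts: pp0:2 pp1:3 pp2:3 pp3:1
Op 4: fork(P2) -> P3. 4 ppages; refcounts: pp0:3 pp1:4 pp2:4 pp3:1
Op 5: read(P1, v1) -> 32. No state change.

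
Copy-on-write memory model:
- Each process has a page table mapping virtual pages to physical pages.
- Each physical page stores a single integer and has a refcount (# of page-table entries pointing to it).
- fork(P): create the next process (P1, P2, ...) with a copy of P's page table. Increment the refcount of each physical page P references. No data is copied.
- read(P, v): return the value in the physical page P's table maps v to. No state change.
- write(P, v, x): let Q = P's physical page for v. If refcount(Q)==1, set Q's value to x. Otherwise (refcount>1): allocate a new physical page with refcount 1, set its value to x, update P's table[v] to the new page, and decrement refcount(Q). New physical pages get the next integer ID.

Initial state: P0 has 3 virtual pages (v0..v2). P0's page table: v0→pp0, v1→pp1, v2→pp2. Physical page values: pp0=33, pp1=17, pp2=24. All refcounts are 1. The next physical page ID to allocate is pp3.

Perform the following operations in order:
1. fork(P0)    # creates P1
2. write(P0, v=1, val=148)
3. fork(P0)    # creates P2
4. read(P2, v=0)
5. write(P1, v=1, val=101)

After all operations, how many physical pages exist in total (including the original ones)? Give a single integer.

Answer: 4

Derivation:
Op 1: fork(P0) -> P1. 3 ppages; refcounts: pp0:2 pp1:2 pp2:2
Op 2: write(P0, v1, 148). refcount(pp1)=2>1 -> COPY to pp3. 4 ppages; refcounts: pp0:2 pp1:1 pp2:2 pp3:1
Op 3: fork(P0) -> P2. 4 ppages; refcounts: pp0:3 pp1:1 pp2:3 pp3:2
Op 4: read(P2, v0) -> 33. No state change.
Op 5: write(P1, v1, 101). refcount(pp1)=1 -> write in place. 4 ppages; refcounts: pp0:3 pp1:1 pp2:3 pp3:2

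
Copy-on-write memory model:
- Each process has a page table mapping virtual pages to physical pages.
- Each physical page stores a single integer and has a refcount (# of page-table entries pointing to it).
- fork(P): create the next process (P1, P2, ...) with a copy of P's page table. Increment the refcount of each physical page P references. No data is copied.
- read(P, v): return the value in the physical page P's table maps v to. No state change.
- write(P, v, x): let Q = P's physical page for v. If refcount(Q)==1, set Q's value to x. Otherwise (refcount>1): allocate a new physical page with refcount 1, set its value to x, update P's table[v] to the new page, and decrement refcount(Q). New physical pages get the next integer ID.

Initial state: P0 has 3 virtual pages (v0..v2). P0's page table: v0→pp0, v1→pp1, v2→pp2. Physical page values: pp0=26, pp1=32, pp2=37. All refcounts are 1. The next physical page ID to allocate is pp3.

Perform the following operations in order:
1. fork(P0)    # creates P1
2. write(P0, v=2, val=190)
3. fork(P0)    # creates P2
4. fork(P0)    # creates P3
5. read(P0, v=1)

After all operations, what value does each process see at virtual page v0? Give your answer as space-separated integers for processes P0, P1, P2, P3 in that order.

Op 1: fork(P0) -> P1. 3 ppages; refcounts: pp0:2 pp1:2 pp2:2
Op 2: write(P0, v2, 190). refcount(pp2)=2>1 -> COPY to pp3. 4 ppages; refcounts: pp0:2 pp1:2 pp2:1 pp3:1
Op 3: fork(P0) -> P2. 4 ppages; refcounts: pp0:3 pp1:3 pp2:1 pp3:2
Op 4: fork(P0) -> P3. 4 ppages; refcounts: pp0:4 pp1:4 pp2:1 pp3:3
Op 5: read(P0, v1) -> 32. No state change.
P0: v0 -> pp0 = 26
P1: v0 -> pp0 = 26
P2: v0 -> pp0 = 26
P3: v0 -> pp0 = 26

Answer: 26 26 26 26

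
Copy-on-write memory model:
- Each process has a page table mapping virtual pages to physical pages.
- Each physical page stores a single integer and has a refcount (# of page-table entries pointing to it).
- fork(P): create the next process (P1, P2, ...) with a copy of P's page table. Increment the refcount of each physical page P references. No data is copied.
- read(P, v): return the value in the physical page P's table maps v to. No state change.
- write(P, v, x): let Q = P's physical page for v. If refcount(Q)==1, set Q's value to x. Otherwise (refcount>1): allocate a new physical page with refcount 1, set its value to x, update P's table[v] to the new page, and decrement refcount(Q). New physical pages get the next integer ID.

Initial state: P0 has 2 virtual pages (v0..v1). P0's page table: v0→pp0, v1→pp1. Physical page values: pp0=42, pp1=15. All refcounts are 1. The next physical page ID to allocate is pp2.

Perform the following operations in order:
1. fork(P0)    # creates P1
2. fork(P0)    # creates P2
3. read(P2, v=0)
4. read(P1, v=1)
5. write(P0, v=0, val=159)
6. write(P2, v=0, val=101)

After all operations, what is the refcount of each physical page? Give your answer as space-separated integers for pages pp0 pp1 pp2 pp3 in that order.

Op 1: fork(P0) -> P1. 2 ppages; refcounts: pp0:2 pp1:2
Op 2: fork(P0) -> P2. 2 ppages; refcounts: pp0:3 pp1:3
Op 3: read(P2, v0) -> 42. No state change.
Op 4: read(P1, v1) -> 15. No state change.
Op 5: write(P0, v0, 159). refcount(pp0)=3>1 -> COPY to pp2. 3 ppages; refcounts: pp0:2 pp1:3 pp2:1
Op 6: write(P2, v0, 101). refcount(pp0)=2>1 -> COPY to pp3. 4 ppages; refcounts: pp0:1 pp1:3 pp2:1 pp3:1

Answer: 1 3 1 1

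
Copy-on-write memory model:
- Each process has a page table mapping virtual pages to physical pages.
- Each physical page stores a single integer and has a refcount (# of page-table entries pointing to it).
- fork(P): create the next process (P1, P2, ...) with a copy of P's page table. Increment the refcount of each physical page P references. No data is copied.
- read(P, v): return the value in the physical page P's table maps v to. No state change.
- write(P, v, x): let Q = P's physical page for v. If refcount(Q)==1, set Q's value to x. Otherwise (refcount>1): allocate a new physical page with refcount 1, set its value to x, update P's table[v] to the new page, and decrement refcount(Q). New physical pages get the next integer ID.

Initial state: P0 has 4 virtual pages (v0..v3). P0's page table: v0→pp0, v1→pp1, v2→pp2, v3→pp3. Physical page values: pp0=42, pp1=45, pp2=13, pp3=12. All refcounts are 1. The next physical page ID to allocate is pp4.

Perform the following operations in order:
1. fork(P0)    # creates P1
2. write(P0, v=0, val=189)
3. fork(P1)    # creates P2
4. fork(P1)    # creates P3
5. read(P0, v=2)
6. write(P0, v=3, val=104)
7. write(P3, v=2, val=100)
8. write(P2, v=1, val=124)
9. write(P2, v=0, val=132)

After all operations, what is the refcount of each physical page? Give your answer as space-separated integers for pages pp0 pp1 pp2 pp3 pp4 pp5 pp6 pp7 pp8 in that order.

Answer: 2 3 3 3 1 1 1 1 1

Derivation:
Op 1: fork(P0) -> P1. 4 ppages; refcounts: pp0:2 pp1:2 pp2:2 pp3:2
Op 2: write(P0, v0, 189). refcount(pp0)=2>1 -> COPY to pp4. 5 ppages; refcounts: pp0:1 pp1:2 pp2:2 pp3:2 pp4:1
Op 3: fork(P1) -> P2. 5 ppages; refcounts: pp0:2 pp1:3 pp2:3 pp3:3 pp4:1
Op 4: fork(P1) -> P3. 5 ppages; refcounts: pp0:3 pp1:4 pp2:4 pp3:4 pp4:1
Op 5: read(P0, v2) -> 13. No state change.
Op 6: write(P0, v3, 104). refcount(pp3)=4>1 -> COPY to pp5. 6 ppages; refcounts: pp0:3 pp1:4 pp2:4 pp3:3 pp4:1 pp5:1
Op 7: write(P3, v2, 100). refcount(pp2)=4>1 -> COPY to pp6. 7 ppages; refcounts: pp0:3 pp1:4 pp2:3 pp3:3 pp4:1 pp5:1 pp6:1
Op 8: write(P2, v1, 124). refcount(pp1)=4>1 -> COPY to pp7. 8 ppages; refcounts: pp0:3 pp1:3 pp2:3 pp3:3 pp4:1 pp5:1 pp6:1 pp7:1
Op 9: write(P2, v0, 132). refcount(pp0)=3>1 -> COPY to pp8. 9 ppages; refcounts: pp0:2 pp1:3 pp2:3 pp3:3 pp4:1 pp5:1 pp6:1 pp7:1 pp8:1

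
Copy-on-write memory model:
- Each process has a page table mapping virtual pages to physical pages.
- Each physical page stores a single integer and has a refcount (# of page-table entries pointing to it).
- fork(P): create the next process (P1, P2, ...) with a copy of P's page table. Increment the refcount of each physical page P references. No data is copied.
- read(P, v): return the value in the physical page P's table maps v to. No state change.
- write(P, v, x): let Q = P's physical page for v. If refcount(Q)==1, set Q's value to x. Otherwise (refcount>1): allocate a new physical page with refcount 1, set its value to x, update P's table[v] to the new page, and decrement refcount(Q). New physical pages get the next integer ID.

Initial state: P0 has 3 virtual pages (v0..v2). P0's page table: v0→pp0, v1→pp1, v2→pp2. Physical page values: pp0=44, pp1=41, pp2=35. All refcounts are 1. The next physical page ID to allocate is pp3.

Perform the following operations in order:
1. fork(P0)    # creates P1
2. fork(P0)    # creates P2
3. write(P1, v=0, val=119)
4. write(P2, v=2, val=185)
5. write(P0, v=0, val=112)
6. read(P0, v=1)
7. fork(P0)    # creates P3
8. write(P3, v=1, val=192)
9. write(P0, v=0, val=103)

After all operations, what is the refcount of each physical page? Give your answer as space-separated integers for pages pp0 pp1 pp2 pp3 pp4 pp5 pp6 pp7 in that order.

Op 1: fork(P0) -> P1. 3 ppages; refcounts: pp0:2 pp1:2 pp2:2
Op 2: fork(P0) -> P2. 3 ppages; refcounts: pp0:3 pp1:3 pp2:3
Op 3: write(P1, v0, 119). refcount(pp0)=3>1 -> COPY to pp3. 4 ppages; refcounts: pp0:2 pp1:3 pp2:3 pp3:1
Op 4: write(P2, v2, 185). refcount(pp2)=3>1 -> COPY to pp4. 5 ppages; refcounts: pp0:2 pp1:3 pp2:2 pp3:1 pp4:1
Op 5: write(P0, v0, 112). refcount(pp0)=2>1 -> COPY to pp5. 6 ppages; refcounts: pp0:1 pp1:3 pp2:2 pp3:1 pp4:1 pp5:1
Op 6: read(P0, v1) -> 41. No state change.
Op 7: fork(P0) -> P3. 6 ppages; refcounts: pp0:1 pp1:4 pp2:3 pp3:1 pp4:1 pp5:2
Op 8: write(P3, v1, 192). refcount(pp1)=4>1 -> COPY to pp6. 7 ppages; refcounts: pp0:1 pp1:3 pp2:3 pp3:1 pp4:1 pp5:2 pp6:1
Op 9: write(P0, v0, 103). refcount(pp5)=2>1 -> COPY to pp7. 8 ppages; refcounts: pp0:1 pp1:3 pp2:3 pp3:1 pp4:1 pp5:1 pp6:1 pp7:1

Answer: 1 3 3 1 1 1 1 1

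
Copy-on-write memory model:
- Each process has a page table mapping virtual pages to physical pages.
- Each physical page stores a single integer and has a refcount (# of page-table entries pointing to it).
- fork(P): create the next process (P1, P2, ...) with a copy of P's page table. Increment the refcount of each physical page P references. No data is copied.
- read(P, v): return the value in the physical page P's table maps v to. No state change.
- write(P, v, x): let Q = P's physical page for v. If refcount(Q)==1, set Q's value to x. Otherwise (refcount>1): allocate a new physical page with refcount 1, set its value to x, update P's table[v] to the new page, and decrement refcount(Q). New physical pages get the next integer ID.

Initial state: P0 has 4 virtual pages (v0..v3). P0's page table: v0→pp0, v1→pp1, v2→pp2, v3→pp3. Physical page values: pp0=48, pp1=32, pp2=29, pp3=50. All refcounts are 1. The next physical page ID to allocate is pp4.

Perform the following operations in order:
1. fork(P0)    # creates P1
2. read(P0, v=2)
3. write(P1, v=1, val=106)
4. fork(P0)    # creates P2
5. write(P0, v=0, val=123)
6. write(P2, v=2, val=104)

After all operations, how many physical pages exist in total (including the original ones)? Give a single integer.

Op 1: fork(P0) -> P1. 4 ppages; refcounts: pp0:2 pp1:2 pp2:2 pp3:2
Op 2: read(P0, v2) -> 29. No state change.
Op 3: write(P1, v1, 106). refcount(pp1)=2>1 -> COPY to pp4. 5 ppages; refcounts: pp0:2 pp1:1 pp2:2 pp3:2 pp4:1
Op 4: fork(P0) -> P2. 5 ppages; refcounts: pp0:3 pp1:2 pp2:3 pp3:3 pp4:1
Op 5: write(P0, v0, 123). refcount(pp0)=3>1 -> COPY to pp5. 6 ppages; refcounts: pp0:2 pp1:2 pp2:3 pp3:3 pp4:1 pp5:1
Op 6: write(P2, v2, 104). refcount(pp2)=3>1 -> COPY to pp6. 7 ppages; refcounts: pp0:2 pp1:2 pp2:2 pp3:3 pp4:1 pp5:1 pp6:1

Answer: 7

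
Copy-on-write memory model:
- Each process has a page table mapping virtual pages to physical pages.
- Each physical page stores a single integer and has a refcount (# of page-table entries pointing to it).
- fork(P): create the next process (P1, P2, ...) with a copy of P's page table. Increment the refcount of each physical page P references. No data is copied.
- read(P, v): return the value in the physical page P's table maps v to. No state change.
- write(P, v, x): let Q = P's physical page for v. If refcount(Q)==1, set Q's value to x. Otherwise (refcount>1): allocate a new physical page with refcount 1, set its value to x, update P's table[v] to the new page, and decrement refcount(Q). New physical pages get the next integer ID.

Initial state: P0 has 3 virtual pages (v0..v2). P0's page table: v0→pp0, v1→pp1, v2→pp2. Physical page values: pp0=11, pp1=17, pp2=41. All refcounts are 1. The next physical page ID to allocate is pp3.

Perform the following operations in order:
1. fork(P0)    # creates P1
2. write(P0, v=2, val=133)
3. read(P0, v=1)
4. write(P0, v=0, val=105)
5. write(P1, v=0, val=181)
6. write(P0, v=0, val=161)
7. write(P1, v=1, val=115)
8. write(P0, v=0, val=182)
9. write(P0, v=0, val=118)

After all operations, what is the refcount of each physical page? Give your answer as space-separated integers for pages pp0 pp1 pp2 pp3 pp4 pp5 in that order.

Op 1: fork(P0) -> P1. 3 ppages; refcounts: pp0:2 pp1:2 pp2:2
Op 2: write(P0, v2, 133). refcount(pp2)=2>1 -> COPY to pp3. 4 ppages; refcounts: pp0:2 pp1:2 pp2:1 pp3:1
Op 3: read(P0, v1) -> 17. No state change.
Op 4: write(P0, v0, 105). refcount(pp0)=2>1 -> COPY to pp4. 5 ppages; refcounts: pp0:1 pp1:2 pp2:1 pp3:1 pp4:1
Op 5: write(P1, v0, 181). refcount(pp0)=1 -> write in place. 5 ppages; refcounts: pp0:1 pp1:2 pp2:1 pp3:1 pp4:1
Op 6: write(P0, v0, 161). refcount(pp4)=1 -> write in place. 5 ppages; refcounts: pp0:1 pp1:2 pp2:1 pp3:1 pp4:1
Op 7: write(P1, v1, 115). refcount(pp1)=2>1 -> COPY to pp5. 6 ppages; refcounts: pp0:1 pp1:1 pp2:1 pp3:1 pp4:1 pp5:1
Op 8: write(P0, v0, 182). refcount(pp4)=1 -> write in place. 6 ppages; refcounts: pp0:1 pp1:1 pp2:1 pp3:1 pp4:1 pp5:1
Op 9: write(P0, v0, 118). refcount(pp4)=1 -> write in place. 6 ppages; refcounts: pp0:1 pp1:1 pp2:1 pp3:1 pp4:1 pp5:1

Answer: 1 1 1 1 1 1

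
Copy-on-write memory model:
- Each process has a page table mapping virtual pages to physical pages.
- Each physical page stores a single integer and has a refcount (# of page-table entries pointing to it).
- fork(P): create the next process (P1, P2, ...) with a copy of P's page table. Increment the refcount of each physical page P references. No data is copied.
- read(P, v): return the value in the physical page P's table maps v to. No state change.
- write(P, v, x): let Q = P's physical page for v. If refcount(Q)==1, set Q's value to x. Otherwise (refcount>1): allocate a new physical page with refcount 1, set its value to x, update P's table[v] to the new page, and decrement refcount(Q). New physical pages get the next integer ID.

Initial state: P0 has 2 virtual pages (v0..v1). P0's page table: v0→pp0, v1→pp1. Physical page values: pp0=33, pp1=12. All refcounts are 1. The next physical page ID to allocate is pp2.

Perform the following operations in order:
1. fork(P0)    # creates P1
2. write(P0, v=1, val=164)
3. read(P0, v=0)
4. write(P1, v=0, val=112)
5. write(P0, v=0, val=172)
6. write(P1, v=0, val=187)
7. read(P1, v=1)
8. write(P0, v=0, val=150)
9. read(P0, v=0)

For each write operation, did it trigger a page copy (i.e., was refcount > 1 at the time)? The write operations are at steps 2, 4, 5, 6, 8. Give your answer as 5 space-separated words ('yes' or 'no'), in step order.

Op 1: fork(P0) -> P1. 2 ppages; refcounts: pp0:2 pp1:2
Op 2: write(P0, v1, 164). refcount(pp1)=2>1 -> COPY to pp2. 3 ppages; refcounts: pp0:2 pp1:1 pp2:1
Op 3: read(P0, v0) -> 33. No state change.
Op 4: write(P1, v0, 112). refcount(pp0)=2>1 -> COPY to pp3. 4 ppages; refcounts: pp0:1 pp1:1 pp2:1 pp3:1
Op 5: write(P0, v0, 172). refcount(pp0)=1 -> write in place. 4 ppages; refcounts: pp0:1 pp1:1 pp2:1 pp3:1
Op 6: write(P1, v0, 187). refcount(pp3)=1 -> write in place. 4 ppages; refcounts: pp0:1 pp1:1 pp2:1 pp3:1
Op 7: read(P1, v1) -> 12. No state change.
Op 8: write(P0, v0, 150). refcount(pp0)=1 -> write in place. 4 ppages; refcounts: pp0:1 pp1:1 pp2:1 pp3:1
Op 9: read(P0, v0) -> 150. No state change.

yes yes no no no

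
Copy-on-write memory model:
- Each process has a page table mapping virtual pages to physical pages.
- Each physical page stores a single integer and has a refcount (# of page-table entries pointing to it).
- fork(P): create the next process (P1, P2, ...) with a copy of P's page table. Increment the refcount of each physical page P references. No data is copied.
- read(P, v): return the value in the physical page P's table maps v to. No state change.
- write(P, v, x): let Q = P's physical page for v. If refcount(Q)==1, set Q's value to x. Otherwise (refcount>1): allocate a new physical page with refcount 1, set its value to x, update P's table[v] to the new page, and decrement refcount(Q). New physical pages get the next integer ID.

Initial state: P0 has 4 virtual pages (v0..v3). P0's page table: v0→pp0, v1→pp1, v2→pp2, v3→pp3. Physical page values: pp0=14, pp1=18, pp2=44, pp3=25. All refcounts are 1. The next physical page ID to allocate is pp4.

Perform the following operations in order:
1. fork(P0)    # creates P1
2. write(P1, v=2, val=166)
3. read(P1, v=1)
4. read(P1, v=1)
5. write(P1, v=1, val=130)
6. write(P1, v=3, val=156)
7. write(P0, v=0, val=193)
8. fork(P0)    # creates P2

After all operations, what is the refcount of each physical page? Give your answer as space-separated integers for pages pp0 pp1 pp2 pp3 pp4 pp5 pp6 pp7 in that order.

Op 1: fork(P0) -> P1. 4 ppages; refcounts: pp0:2 pp1:2 pp2:2 pp3:2
Op 2: write(P1, v2, 166). refcount(pp2)=2>1 -> COPY to pp4. 5 ppages; refcounts: pp0:2 pp1:2 pp2:1 pp3:2 pp4:1
Op 3: read(P1, v1) -> 18. No state change.
Op 4: read(P1, v1) -> 18. No state change.
Op 5: write(P1, v1, 130). refcount(pp1)=2>1 -> COPY to pp5. 6 ppages; refcounts: pp0:2 pp1:1 pp2:1 pp3:2 pp4:1 pp5:1
Op 6: write(P1, v3, 156). refcount(pp3)=2>1 -> COPY to pp6. 7 ppages; refcounts: pp0:2 pp1:1 pp2:1 pp3:1 pp4:1 pp5:1 pp6:1
Op 7: write(P0, v0, 193). refcount(pp0)=2>1 -> COPY to pp7. 8 ppages; refcounts: pp0:1 pp1:1 pp2:1 pp3:1 pp4:1 pp5:1 pp6:1 pp7:1
Op 8: fork(P0) -> P2. 8 ppages; refcounts: pp0:1 pp1:2 pp2:2 pp3:2 pp4:1 pp5:1 pp6:1 pp7:2

Answer: 1 2 2 2 1 1 1 2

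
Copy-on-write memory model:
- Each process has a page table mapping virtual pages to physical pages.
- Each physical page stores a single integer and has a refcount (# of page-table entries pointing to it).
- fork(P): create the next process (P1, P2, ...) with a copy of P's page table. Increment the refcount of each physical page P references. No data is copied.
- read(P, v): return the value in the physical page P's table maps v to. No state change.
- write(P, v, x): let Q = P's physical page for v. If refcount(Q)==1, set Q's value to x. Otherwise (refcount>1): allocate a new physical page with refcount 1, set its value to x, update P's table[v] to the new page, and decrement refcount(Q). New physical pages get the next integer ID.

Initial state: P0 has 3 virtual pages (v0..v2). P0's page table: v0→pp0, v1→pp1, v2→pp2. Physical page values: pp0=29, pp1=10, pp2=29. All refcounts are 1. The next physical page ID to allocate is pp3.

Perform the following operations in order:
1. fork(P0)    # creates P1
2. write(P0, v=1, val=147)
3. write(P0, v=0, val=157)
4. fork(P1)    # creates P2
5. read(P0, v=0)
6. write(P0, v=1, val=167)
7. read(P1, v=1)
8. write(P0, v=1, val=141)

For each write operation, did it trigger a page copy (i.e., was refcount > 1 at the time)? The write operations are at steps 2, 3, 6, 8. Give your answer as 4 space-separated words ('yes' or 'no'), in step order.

Op 1: fork(P0) -> P1. 3 ppages; refcounts: pp0:2 pp1:2 pp2:2
Op 2: write(P0, v1, 147). refcount(pp1)=2>1 -> COPY to pp3. 4 ppages; refcounts: pp0:2 pp1:1 pp2:2 pp3:1
Op 3: write(P0, v0, 157). refcount(pp0)=2>1 -> COPY to pp4. 5 ppages; refcounts: pp0:1 pp1:1 pp2:2 pp3:1 pp4:1
Op 4: fork(P1) -> P2. 5 ppages; refcounts: pp0:2 pp1:2 pp2:3 pp3:1 pp4:1
Op 5: read(P0, v0) -> 157. No state change.
Op 6: write(P0, v1, 167). refcount(pp3)=1 -> write in place. 5 ppages; refcounts: pp0:2 pp1:2 pp2:3 pp3:1 pp4:1
Op 7: read(P1, v1) -> 10. No state change.
Op 8: write(P0, v1, 141). refcount(pp3)=1 -> write in place. 5 ppages; refcounts: pp0:2 pp1:2 pp2:3 pp3:1 pp4:1

yes yes no no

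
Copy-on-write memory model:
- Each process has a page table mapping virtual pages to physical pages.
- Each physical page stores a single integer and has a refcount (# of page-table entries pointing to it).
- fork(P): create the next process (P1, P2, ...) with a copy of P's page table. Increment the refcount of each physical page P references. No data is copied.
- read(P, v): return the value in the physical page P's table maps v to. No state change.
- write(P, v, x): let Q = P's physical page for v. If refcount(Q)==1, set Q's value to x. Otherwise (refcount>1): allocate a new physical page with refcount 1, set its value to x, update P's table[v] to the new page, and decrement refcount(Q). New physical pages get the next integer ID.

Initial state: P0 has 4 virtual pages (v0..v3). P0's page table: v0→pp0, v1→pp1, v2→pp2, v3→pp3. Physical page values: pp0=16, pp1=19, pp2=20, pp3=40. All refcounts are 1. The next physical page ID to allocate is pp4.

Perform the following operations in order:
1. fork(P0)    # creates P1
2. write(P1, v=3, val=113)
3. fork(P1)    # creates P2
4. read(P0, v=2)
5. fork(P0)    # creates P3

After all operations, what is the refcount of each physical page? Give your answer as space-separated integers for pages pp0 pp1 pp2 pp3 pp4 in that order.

Answer: 4 4 4 2 2

Derivation:
Op 1: fork(P0) -> P1. 4 ppages; refcounts: pp0:2 pp1:2 pp2:2 pp3:2
Op 2: write(P1, v3, 113). refcount(pp3)=2>1 -> COPY to pp4. 5 ppages; refcounts: pp0:2 pp1:2 pp2:2 pp3:1 pp4:1
Op 3: fork(P1) -> P2. 5 ppages; refcounts: pp0:3 pp1:3 pp2:3 pp3:1 pp4:2
Op 4: read(P0, v2) -> 20. No state change.
Op 5: fork(P0) -> P3. 5 ppages; refcounts: pp0:4 pp1:4 pp2:4 pp3:2 pp4:2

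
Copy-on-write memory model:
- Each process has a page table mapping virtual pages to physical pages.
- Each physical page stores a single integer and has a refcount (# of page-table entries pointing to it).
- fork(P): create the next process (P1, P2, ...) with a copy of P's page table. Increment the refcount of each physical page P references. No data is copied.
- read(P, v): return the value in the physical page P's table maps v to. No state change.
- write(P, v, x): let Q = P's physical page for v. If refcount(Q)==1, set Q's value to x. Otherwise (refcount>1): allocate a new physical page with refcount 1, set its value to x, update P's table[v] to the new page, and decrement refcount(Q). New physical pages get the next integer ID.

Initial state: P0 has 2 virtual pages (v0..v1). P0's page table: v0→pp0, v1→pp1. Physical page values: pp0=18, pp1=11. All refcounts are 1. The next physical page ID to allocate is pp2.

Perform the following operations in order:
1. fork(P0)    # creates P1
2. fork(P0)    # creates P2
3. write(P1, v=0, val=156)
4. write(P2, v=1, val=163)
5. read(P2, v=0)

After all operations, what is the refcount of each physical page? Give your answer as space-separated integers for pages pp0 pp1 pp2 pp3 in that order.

Op 1: fork(P0) -> P1. 2 ppages; refcounts: pp0:2 pp1:2
Op 2: fork(P0) -> P2. 2 ppages; refcounts: pp0:3 pp1:3
Op 3: write(P1, v0, 156). refcount(pp0)=3>1 -> COPY to pp2. 3 ppages; refcounts: pp0:2 pp1:3 pp2:1
Op 4: write(P2, v1, 163). refcount(pp1)=3>1 -> COPY to pp3. 4 ppages; refcounts: pp0:2 pp1:2 pp2:1 pp3:1
Op 5: read(P2, v0) -> 18. No state change.

Answer: 2 2 1 1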